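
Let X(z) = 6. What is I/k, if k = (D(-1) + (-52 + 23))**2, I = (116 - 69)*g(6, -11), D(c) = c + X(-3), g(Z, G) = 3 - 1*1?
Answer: 47/288 ≈ 0.16319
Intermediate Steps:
g(Z, G) = 2 (g(Z, G) = 3 - 1 = 2)
D(c) = 6 + c (D(c) = c + 6 = 6 + c)
I = 94 (I = (116 - 69)*2 = 47*2 = 94)
k = 576 (k = ((6 - 1) + (-52 + 23))**2 = (5 - 29)**2 = (-24)**2 = 576)
I/k = 94/576 = 94*(1/576) = 47/288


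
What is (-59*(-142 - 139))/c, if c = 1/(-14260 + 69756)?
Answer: 920068184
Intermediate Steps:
c = 1/55496 ≈ 1.8019e-5
(-59*(-142 - 139))/c = (-59*(-142 - 139))/(1/55496) = -59*(-281)*55496 = 16579*55496 = 920068184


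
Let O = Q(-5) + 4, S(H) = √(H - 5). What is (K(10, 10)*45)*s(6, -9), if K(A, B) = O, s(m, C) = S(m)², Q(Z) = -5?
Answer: -45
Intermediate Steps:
S(H) = √(-5 + H)
s(m, C) = -5 + m (s(m, C) = (√(-5 + m))² = -5 + m)
O = -1 (O = -5 + 4 = -1)
K(A, B) = -1
(K(10, 10)*45)*s(6, -9) = (-1*45)*(-5 + 6) = -45*1 = -45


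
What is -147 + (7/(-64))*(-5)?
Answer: -9373/64 ≈ -146.45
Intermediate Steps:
-147 + (7/(-64))*(-5) = -147 + (7*(-1/64))*(-5) = -147 - 7/64*(-5) = -147 + 35/64 = -9373/64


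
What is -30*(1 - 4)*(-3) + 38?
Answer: -232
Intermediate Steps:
-30*(1 - 4)*(-3) + 38 = -(-90)*(-3) + 38 = -30*9 + 38 = -270 + 38 = -232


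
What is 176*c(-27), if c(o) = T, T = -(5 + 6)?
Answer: -1936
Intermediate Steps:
T = -11 (T = -1*11 = -11)
c(o) = -11
176*c(-27) = 176*(-11) = -1936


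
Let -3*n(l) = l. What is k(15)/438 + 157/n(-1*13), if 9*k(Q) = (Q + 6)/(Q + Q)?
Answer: 18566911/512460 ≈ 36.231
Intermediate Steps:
k(Q) = (6 + Q)/(18*Q) (k(Q) = ((Q + 6)/(Q + Q))/9 = ((6 + Q)/((2*Q)))/9 = ((6 + Q)*(1/(2*Q)))/9 = ((6 + Q)/(2*Q))/9 = (6 + Q)/(18*Q))
n(l) = -l/3
k(15)/438 + 157/n(-1*13) = ((1/18)*(6 + 15)/15)/438 + 157/((-(-1)*13/3)) = ((1/18)*(1/15)*21)*(1/438) + 157/((-⅓*(-13))) = (7/90)*(1/438) + 157/(13/3) = 7/39420 + 157*(3/13) = 7/39420 + 471/13 = 18566911/512460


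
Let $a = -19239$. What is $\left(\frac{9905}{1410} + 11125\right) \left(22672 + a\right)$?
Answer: $\frac{10776980023}{282} \approx 3.8216 \cdot 10^{7}$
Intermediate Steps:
$\left(\frac{9905}{1410} + 11125\right) \left(22672 + a\right) = \left(\frac{9905}{1410} + 11125\right) \left(22672 - 19239\right) = \left(9905 \cdot \frac{1}{1410} + 11125\right) 3433 = \left(\frac{1981}{282} + 11125\right) 3433 = \frac{3139231}{282} \cdot 3433 = \frac{10776980023}{282}$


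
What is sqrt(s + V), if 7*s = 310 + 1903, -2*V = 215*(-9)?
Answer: sqrt(251594)/14 ≈ 35.828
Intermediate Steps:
V = 1935/2 (V = -215*(-9)/2 = -1/2*(-1935) = 1935/2 ≈ 967.50)
s = 2213/7 (s = (310 + 1903)/7 = (1/7)*2213 = 2213/7 ≈ 316.14)
sqrt(s + V) = sqrt(2213/7 + 1935/2) = sqrt(17971/14) = sqrt(251594)/14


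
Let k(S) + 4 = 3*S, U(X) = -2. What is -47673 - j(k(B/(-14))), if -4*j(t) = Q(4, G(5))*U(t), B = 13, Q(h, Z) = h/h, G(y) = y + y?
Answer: -95347/2 ≈ -47674.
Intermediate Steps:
G(y) = 2*y
Q(h, Z) = 1
k(S) = -4 + 3*S
j(t) = ½ (j(t) = -(-2)/4 = -¼*(-2) = ½)
-47673 - j(k(B/(-14))) = -47673 - 1*½ = -47673 - ½ = -95347/2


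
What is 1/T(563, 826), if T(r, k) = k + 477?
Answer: 1/1303 ≈ 0.00076746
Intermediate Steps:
T(r, k) = 477 + k
1/T(563, 826) = 1/(477 + 826) = 1/1303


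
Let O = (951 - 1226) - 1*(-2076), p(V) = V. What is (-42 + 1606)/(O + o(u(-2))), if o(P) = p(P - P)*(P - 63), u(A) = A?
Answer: 1564/1801 ≈ 0.86841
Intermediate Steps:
o(P) = 0 (o(P) = (P - P)*(P - 63) = 0*(-63 + P) = 0)
O = 1801 (O = -275 + 2076 = 1801)
(-42 + 1606)/(O + o(u(-2))) = (-42 + 1606)/(1801 + 0) = 1564/1801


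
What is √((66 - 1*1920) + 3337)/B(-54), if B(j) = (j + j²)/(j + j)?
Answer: -2*√1483/53 ≈ -1.4532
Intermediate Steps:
B(j) = (j + j²)/(2*j) (B(j) = (j + j²)/((2*j)) = (j + j²)*(1/(2*j)) = (j + j²)/(2*j))
√((66 - 1*1920) + 3337)/B(-54) = √((66 - 1*1920) + 3337)/(½ + (½)*(-54)) = √((66 - 1920) + 3337)/(½ - 27) = √(-1854 + 3337)/(-53/2) = √1483*(-2/53) = -2*√1483/53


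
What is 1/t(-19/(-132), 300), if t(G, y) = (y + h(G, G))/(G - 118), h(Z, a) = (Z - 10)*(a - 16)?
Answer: -2053524/7950193 ≈ -0.25830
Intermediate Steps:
h(Z, a) = (-16 + a)*(-10 + Z) (h(Z, a) = (-10 + Z)*(-16 + a) = (-16 + a)*(-10 + Z))
t(G, y) = (160 + y + G² - 26*G)/(-118 + G) (t(G, y) = (y + (160 - 16*G - 10*G + G*G))/(G - 118) = (y + (160 - 16*G - 10*G + G²))/(-118 + G) = (y + (160 + G² - 26*G))/(-118 + G) = (160 + y + G² - 26*G)/(-118 + G))
1/t(-19/(-132), 300) = 1/((160 + 300 + (-19/(-132))² - (-494)/(-132))/(-118 - 19/(-132))) = 1/((160 + 300 + (-19*(-1/132))² - (-494)*(-1)/132)/(-118 - 19*(-1/132))) = 1/((160 + 300 + (19/132)² - 26*19/132)/(-118 + 19/132)) = 1/((160 + 300 + 361/17424 - 247/66)/(-15557/132)) = 1/(-132/15557*7950193/17424) = 1/(-7950193/2053524) = -2053524/7950193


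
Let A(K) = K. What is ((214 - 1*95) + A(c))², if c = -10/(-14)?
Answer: 702244/49 ≈ 14332.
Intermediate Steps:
c = 5/7 (c = -10*(-1/14) = 5/7 ≈ 0.71429)
((214 - 1*95) + A(c))² = ((214 - 1*95) + 5/7)² = ((214 - 95) + 5/7)² = (119 + 5/7)² = (838/7)² = 702244/49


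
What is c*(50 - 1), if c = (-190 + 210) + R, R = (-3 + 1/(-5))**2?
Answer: 37044/25 ≈ 1481.8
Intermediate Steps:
R = 256/25 (R = (-3 - 1/5)**2 = (-16/5)**2 = 256/25 ≈ 10.240)
c = 756/25 (c = (-190 + 210) + 256/25 = 20 + 256/25 = 756/25 ≈ 30.240)
c*(50 - 1) = 756*(50 - 1)/25 = (756/25)*49 = 37044/25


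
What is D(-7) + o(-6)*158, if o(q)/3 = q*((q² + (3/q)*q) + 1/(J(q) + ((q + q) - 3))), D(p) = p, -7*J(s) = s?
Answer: -1217941/11 ≈ -1.1072e+5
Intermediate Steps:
J(s) = -s/7
o(q) = 3*q*(3 + q² + 1/(-3 + 13*q/7)) (o(q) = 3*(q*((q² + (3/q)*q) + 1/(-q/7 + ((q + q) - 3)))) = 3*(q*((q² + 3) + 1/(-q/7 + (2*q - 3)))) = 3*(q*((3 + q²) + 1/(-q/7 + (-3 + 2*q)))) = 3*(q*((3 + q²) + 1/(-3 + 13*q/7))) = 3*(q*(3 + q² + 1/(-3 + 13*q/7))) = 3*q*(3 + q² + 1/(-3 + 13*q/7)))
D(-7) + o(-6)*158 = -7 + (3*(-6)*(-56 - 21*(-6)² + 13*(-6)³ + 39*(-6))/(-21 + 13*(-6)))*158 = -7 + (3*(-6)*(-56 - 21*36 + 13*(-216) - 234)/(-21 - 78))*158 = -7 + (3*(-6)*(-56 - 756 - 2808 - 234)/(-99))*158 = -7 + (3*(-6)*(-1/99)*(-3854))*158 = -7 - 7708/11*158 = -7 - 1217864/11 = -1217941/11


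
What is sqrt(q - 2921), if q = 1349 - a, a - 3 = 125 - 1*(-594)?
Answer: I*sqrt(2294) ≈ 47.896*I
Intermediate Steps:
a = 722 (a = 3 + (125 - 1*(-594)) = 3 + (125 + 594) = 3 + 719 = 722)
q = 627 (q = 1349 - 1*722 = 1349 - 722 = 627)
sqrt(q - 2921) = sqrt(627 - 2921) = sqrt(-2294) = I*sqrt(2294)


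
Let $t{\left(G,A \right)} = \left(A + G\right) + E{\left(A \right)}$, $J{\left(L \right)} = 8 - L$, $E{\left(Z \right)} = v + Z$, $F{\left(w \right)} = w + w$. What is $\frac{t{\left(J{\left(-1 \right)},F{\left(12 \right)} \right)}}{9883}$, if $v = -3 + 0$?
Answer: $\frac{54}{9883} \approx 0.0054639$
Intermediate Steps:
$F{\left(w \right)} = 2 w$
$v = -3$
$E{\left(Z \right)} = -3 + Z$
$t{\left(G,A \right)} = -3 + G + 2 A$ ($t{\left(G,A \right)} = \left(A + G\right) + \left(-3 + A\right) = -3 + G + 2 A$)
$\frac{t{\left(J{\left(-1 \right)},F{\left(12 \right)} \right)}}{9883} = \frac{-3 + \left(8 - -1\right) + 2 \cdot 2 \cdot 12}{9883} = \left(-3 + \left(8 + 1\right) + 2 \cdot 24\right) \frac{1}{9883} = \left(-3 + 9 + 48\right) \frac{1}{9883} = 54 \cdot \frac{1}{9883} = \frac{54}{9883}$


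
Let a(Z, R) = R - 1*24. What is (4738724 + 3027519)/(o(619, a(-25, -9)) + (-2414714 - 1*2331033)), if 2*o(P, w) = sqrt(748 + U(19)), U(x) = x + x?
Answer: -73713248837042/45044229175625 - 7766243*sqrt(786)/45044229175625 ≈ -1.6365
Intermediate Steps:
a(Z, R) = -24 + R (a(Z, R) = R - 24 = -24 + R)
U(x) = 2*x
o(P, w) = sqrt(786)/2 (o(P, w) = sqrt(748 + 2*19)/2 = sqrt(748 + 38)/2 = sqrt(786)/2)
(4738724 + 3027519)/(o(619, a(-25, -9)) + (-2414714 - 1*2331033)) = (4738724 + 3027519)/(sqrt(786)/2 + (-2414714 - 1*2331033)) = 7766243/(sqrt(786)/2 + (-2414714 - 2331033)) = 7766243/(sqrt(786)/2 - 4745747) = 7766243/(-4745747 + sqrt(786)/2)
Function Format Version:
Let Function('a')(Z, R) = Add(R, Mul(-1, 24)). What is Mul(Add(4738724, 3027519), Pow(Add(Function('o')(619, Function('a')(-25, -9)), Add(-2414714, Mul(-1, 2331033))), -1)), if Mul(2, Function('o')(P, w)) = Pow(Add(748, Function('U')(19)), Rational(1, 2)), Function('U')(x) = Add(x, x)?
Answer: Add(Rational(-73713248837042, 45044229175625), Mul(Rational(-7766243, 45044229175625), Pow(786, Rational(1, 2)))) ≈ -1.6365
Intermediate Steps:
Function('a')(Z, R) = Add(-24, R) (Function('a')(Z, R) = Add(R, -24) = Add(-24, R))
Function('U')(x) = Mul(2, x)
Function('o')(P, w) = Mul(Rational(1, 2), Pow(786, Rational(1, 2))) (Function('o')(P, w) = Mul(Rational(1, 2), Pow(Add(748, Mul(2, 19)), Rational(1, 2))) = Mul(Rational(1, 2), Pow(Add(748, 38), Rational(1, 2))) = Mul(Rational(1, 2), Pow(786, Rational(1, 2))))
Mul(Add(4738724, 3027519), Pow(Add(Function('o')(619, Function('a')(-25, -9)), Add(-2414714, Mul(-1, 2331033))), -1)) = Mul(Add(4738724, 3027519), Pow(Add(Mul(Rational(1, 2), Pow(786, Rational(1, 2))), Add(-2414714, Mul(-1, 2331033))), -1)) = Mul(7766243, Pow(Add(Mul(Rational(1, 2), Pow(786, Rational(1, 2))), Add(-2414714, -2331033)), -1)) = Mul(7766243, Pow(Add(Mul(Rational(1, 2), Pow(786, Rational(1, 2))), -4745747), -1)) = Mul(7766243, Pow(Add(-4745747, Mul(Rational(1, 2), Pow(786, Rational(1, 2)))), -1))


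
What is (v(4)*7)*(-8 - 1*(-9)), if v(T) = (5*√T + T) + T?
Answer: 126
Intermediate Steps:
v(T) = 2*T + 5*√T (v(T) = (T + 5*√T) + T = 2*T + 5*√T)
(v(4)*7)*(-8 - 1*(-9)) = ((2*4 + 5*√4)*7)*(-8 - 1*(-9)) = ((8 + 5*2)*7)*(-8 + 9) = ((8 + 10)*7)*1 = (18*7)*1 = 126*1 = 126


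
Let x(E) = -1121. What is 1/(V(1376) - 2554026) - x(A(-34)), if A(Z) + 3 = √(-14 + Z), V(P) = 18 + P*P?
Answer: 740568471/660632 ≈ 1121.0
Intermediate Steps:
V(P) = 18 + P²
A(Z) = -3 + √(-14 + Z)
1/(V(1376) - 2554026) - x(A(-34)) = 1/((18 + 1376²) - 2554026) - 1*(-1121) = 1/((18 + 1893376) - 2554026) + 1121 = 1/(1893394 - 2554026) + 1121 = 1/(-660632) + 1121 = -1/660632 + 1121 = 740568471/660632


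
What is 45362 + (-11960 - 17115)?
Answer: 16287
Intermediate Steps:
45362 + (-11960 - 17115) = 45362 - 29075 = 16287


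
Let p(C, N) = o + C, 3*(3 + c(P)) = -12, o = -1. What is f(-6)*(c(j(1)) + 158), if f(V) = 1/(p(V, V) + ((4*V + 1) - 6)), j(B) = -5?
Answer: -151/36 ≈ -4.1944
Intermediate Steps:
c(P) = -7 (c(P) = -3 + (⅓)*(-12) = -3 - 4 = -7)
p(C, N) = -1 + C
f(V) = 1/(-6 + 5*V) (f(V) = 1/((-1 + V) + ((4*V + 1) - 6)) = 1/((-1 + V) + ((1 + 4*V) - 6)) = 1/((-1 + V) + (-5 + 4*V)) = 1/(-6 + 5*V))
f(-6)*(c(j(1)) + 158) = (-7 + 158)/(-6 + 5*(-6)) = 151/(-6 - 30) = 151/(-36) = -1/36*151 = -151/36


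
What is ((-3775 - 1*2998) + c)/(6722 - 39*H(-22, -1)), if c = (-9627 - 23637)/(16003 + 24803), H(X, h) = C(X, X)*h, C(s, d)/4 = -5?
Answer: -15356239/13470514 ≈ -1.1400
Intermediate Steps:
C(s, d) = -20 (C(s, d) = 4*(-5) = -20)
H(X, h) = -20*h
c = -1848/2267 (c = -33264/40806 = -33264*1/40806 = -1848/2267 ≈ -0.81517)
((-3775 - 1*2998) + c)/(6722 - 39*H(-22, -1)) = ((-3775 - 1*2998) - 1848/2267)/(6722 - (-780)*(-1)) = ((-3775 - 2998) - 1848/2267)/(6722 - 39*20) = (-6773 - 1848/2267)/(6722 - 780) = -15356239/2267/5942 = -15356239/2267*1/5942 = -15356239/13470514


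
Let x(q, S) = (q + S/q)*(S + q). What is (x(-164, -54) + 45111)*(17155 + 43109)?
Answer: 199620884160/41 ≈ 4.8688e+9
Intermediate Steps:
x(q, S) = (S + q)*(q + S/q)
(x(-164, -54) + 45111)*(17155 + 43109) = ((-54 + (-164)² - 54*(-164) + (-54)²/(-164)) + 45111)*(17155 + 43109) = ((-54 + 26896 + 8856 + 2916*(-1/164)) + 45111)*60264 = ((-54 + 26896 + 8856 - 729/41) + 45111)*60264 = (1462889/41 + 45111)*60264 = (3312440/41)*60264 = 199620884160/41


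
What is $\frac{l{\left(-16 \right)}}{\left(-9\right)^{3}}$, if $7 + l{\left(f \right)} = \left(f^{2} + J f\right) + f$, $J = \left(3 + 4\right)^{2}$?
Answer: $\frac{551}{729} \approx 0.75583$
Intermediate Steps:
$J = 49$ ($J = 7^{2} = 49$)
$l{\left(f \right)} = -7 + f^{2} + 50 f$ ($l{\left(f \right)} = -7 + \left(\left(f^{2} + 49 f\right) + f\right) = -7 + \left(f^{2} + 50 f\right) = -7 + f^{2} + 50 f$)
$\frac{l{\left(-16 \right)}}{\left(-9\right)^{3}} = \frac{-7 + \left(-16\right)^{2} + 50 \left(-16\right)}{\left(-9\right)^{3}} = \frac{-7 + 256 - 800}{-729} = \left(-551\right) \left(- \frac{1}{729}\right) = \frac{551}{729}$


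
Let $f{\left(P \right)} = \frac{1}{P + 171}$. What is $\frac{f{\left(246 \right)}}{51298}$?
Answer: $\frac{1}{21391266} \approx 4.6748 \cdot 10^{-8}$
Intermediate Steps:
$f{\left(P \right)} = \frac{1}{171 + P}$
$\frac{f{\left(246 \right)}}{51298} = \frac{1}{\left(171 + 246\right) 51298} = \frac{1}{417} \cdot \frac{1}{51298} = \frac{1}{21391266}$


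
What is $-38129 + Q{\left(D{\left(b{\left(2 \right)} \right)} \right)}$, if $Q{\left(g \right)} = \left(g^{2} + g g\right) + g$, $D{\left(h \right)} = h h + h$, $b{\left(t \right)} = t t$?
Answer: $-37309$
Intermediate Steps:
$b{\left(t \right)} = t^{2}$
$D{\left(h \right)} = h + h^{2}$ ($D{\left(h \right)} = h^{2} + h = h + h^{2}$)
$Q{\left(g \right)} = g + 2 g^{2}$ ($Q{\left(g \right)} = \left(g^{2} + g^{2}\right) + g = 2 g^{2} + g = g + 2 g^{2}$)
$-38129 + Q{\left(D{\left(b{\left(2 \right)} \right)} \right)} = -38129 + 2^{2} \left(1 + 2^{2}\right) \left(1 + 2 \cdot 2^{2} \left(1 + 2^{2}\right)\right) = -38129 + 4 \left(1 + 4\right) \left(1 + 2 \cdot 4 \left(1 + 4\right)\right) = -38129 + 4 \cdot 5 \left(1 + 2 \cdot 4 \cdot 5\right) = -38129 + 20 \left(1 + 2 \cdot 20\right) = -38129 + 20 \left(1 + 40\right) = -38129 + 20 \cdot 41 = -38129 + 820 = -37309$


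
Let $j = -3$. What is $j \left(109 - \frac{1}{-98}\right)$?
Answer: $- \frac{32049}{98} \approx -327.03$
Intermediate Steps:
$j \left(109 - \frac{1}{-98}\right) = - 3 \left(109 - \frac{1}{-98}\right) = - 3 \left(109 - - \frac{1}{98}\right) = - 3 \left(109 + \frac{1}{98}\right) = \left(-3\right) \frac{10683}{98} = - \frac{32049}{98}$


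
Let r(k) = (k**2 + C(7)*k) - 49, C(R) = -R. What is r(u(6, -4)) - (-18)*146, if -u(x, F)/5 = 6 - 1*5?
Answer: 2639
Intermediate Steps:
u(x, F) = -5 (u(x, F) = -5*(6 - 1*5) = -5*(6 - 5) = -5*1 = -5)
r(k) = -49 + k**2 - 7*k (r(k) = (k**2 + (-1*7)*k) - 49 = (k**2 - 7*k) - 49 = -49 + k**2 - 7*k)
r(u(6, -4)) - (-18)*146 = (-49 + (-5)**2 - 7*(-5)) - (-18)*146 = (-49 + 25 + 35) - 1*(-2628) = 11 + 2628 = 2639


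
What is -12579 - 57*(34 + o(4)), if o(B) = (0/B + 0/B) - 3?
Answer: -14346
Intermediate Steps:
o(B) = -3 (o(B) = (0 + 0) - 3 = 0 - 3 = -3)
-12579 - 57*(34 + o(4)) = -12579 - 57*(34 - 3) = -12579 - 57*31 = -12579 - 1767 = -14346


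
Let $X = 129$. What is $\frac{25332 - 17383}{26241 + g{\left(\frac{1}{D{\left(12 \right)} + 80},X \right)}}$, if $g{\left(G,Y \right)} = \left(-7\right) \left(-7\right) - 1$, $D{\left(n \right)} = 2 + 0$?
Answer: $\frac{7949}{26289} \approx 0.30237$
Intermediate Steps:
$D{\left(n \right)} = 2$
$g{\left(G,Y \right)} = 48$ ($g{\left(G,Y \right)} = 49 - 1 = 48$)
$\frac{25332 - 17383}{26241 + g{\left(\frac{1}{D{\left(12 \right)} + 80},X \right)}} = \frac{25332 - 17383}{26241 + 48} = \frac{7949}{26289}$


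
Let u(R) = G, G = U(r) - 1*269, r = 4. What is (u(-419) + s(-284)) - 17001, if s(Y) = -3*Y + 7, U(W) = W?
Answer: -16407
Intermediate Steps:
G = -265 (G = 4 - 1*269 = 4 - 269 = -265)
s(Y) = 7 - 3*Y
u(R) = -265
(u(-419) + s(-284)) - 17001 = (-265 + (7 - 3*(-284))) - 17001 = (-265 + (7 + 852)) - 17001 = (-265 + 859) - 17001 = 594 - 17001 = -16407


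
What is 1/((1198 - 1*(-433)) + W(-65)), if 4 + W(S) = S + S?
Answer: 1/1497 ≈ 0.00066800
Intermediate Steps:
W(S) = -4 + 2*S (W(S) = -4 + (S + S) = -4 + 2*S)
1/((1198 - 1*(-433)) + W(-65)) = 1/((1198 - 1*(-433)) + (-4 + 2*(-65))) = 1/((1198 + 433) + (-4 - 130)) = 1/(1631 - 134) = 1/1497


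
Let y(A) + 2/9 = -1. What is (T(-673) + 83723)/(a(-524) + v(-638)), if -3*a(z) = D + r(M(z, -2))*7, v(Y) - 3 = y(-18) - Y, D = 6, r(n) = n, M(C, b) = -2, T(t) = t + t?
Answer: 741393/5782 ≈ 128.22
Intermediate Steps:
T(t) = 2*t
y(A) = -11/9 (y(A) = -2/9 - 1 = -11/9)
v(Y) = 16/9 - Y (v(Y) = 3 + (-11/9 - Y) = 16/9 - Y)
a(z) = 8/3 (a(z) = -(6 - 2*7)/3 = -(6 - 14)/3 = -⅓*(-8) = 8/3)
(T(-673) + 83723)/(a(-524) + v(-638)) = (2*(-673) + 83723)/(8/3 + (16/9 - 1*(-638))) = (-1346 + 83723)/(8/3 + (16/9 + 638)) = 82377/(8/3 + 5758/9) = 82377/(5782/9) = 82377*(9/5782) = 741393/5782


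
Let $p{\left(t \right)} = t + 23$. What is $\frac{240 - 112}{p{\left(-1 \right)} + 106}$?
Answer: $1$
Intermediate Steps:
$p{\left(t \right)} = 23 + t$
$\frac{240 - 112}{p{\left(-1 \right)} + 106} = \frac{240 - 112}{\left(23 - 1\right) + 106} = \frac{128}{22 + 106} = \frac{128}{128} = 128 \cdot \frac{1}{128} = 1$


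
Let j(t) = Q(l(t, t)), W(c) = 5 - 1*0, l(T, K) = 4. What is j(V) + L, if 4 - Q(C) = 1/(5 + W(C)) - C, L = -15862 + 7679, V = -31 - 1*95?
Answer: -81751/10 ≈ -8175.1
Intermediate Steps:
W(c) = 5 (W(c) = 5 + 0 = 5)
V = -126 (V = -31 - 95 = -126)
L = -8183
Q(C) = 39/10 + C (Q(C) = 4 - (1/(5 + 5) - C) = 4 - (1/10 - C) = 4 - (⅒ - C) = 4 + (-⅒ + C) = 39/10 + C)
j(t) = 79/10 (j(t) = 39/10 + 4 = 79/10)
j(V) + L = 79/10 - 8183 = -81751/10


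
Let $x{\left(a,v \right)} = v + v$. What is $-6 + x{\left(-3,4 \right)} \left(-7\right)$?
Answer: $-62$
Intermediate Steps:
$x{\left(a,v \right)} = 2 v$
$-6 + x{\left(-3,4 \right)} \left(-7\right) = -6 + 2 \cdot 4 \left(-7\right) = -6 + 8 \left(-7\right) = -6 - 56 = -62$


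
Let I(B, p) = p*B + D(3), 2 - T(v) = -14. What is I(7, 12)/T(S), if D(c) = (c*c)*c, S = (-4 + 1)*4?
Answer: 111/16 ≈ 6.9375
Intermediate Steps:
S = -12 (S = -3*4 = -12)
D(c) = c³ (D(c) = c²*c = c³)
T(v) = 16 (T(v) = 2 - 1*(-14) = 2 + 14 = 16)
I(B, p) = 27 + B*p (I(B, p) = p*B + 3³ = B*p + 27 = 27 + B*p)
I(7, 12)/T(S) = (27 + 7*12)/16 = (27 + 84)*(1/16) = 111*(1/16) = 111/16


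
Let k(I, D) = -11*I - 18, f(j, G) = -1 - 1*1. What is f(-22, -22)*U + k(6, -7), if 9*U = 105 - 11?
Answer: -944/9 ≈ -104.89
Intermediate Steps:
f(j, G) = -2 (f(j, G) = -1 - 1 = -2)
U = 94/9 (U = (105 - 11)/9 = (1/9)*94 = 94/9 ≈ 10.444)
k(I, D) = -18 - 11*I
f(-22, -22)*U + k(6, -7) = -2*94/9 + (-18 - 11*6) = -188/9 + (-18 - 66) = -188/9 - 84 = -944/9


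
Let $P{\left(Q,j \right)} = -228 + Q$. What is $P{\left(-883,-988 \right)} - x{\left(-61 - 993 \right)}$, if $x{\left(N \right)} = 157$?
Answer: $-1268$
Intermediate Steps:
$P{\left(-883,-988 \right)} - x{\left(-61 - 993 \right)} = \left(-228 - 883\right) - 157 = -1111 - 157 = -1268$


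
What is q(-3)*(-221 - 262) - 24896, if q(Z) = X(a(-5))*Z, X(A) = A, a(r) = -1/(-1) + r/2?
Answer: -54139/2 ≈ -27070.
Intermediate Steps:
a(r) = 1 + r/2 (a(r) = -1*(-1) + r*(½) = 1 + r/2)
q(Z) = -3*Z/2 (q(Z) = (1 + (½)*(-5))*Z = (1 - 5/2)*Z = -3*Z/2)
q(-3)*(-221 - 262) - 24896 = (-3/2*(-3))*(-221 - 262) - 24896 = (9/2)*(-483) - 24896 = -4347/2 - 24896 = -54139/2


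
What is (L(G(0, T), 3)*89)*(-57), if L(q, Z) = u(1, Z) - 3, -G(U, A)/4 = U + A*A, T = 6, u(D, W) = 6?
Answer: -15219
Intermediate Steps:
G(U, A) = -4*U - 4*A² (G(U, A) = -4*(U + A*A) = -4*(U + A²) = -4*U - 4*A²)
L(q, Z) = 3 (L(q, Z) = 6 - 3 = 3)
(L(G(0, T), 3)*89)*(-57) = (3*89)*(-57) = 267*(-57) = -15219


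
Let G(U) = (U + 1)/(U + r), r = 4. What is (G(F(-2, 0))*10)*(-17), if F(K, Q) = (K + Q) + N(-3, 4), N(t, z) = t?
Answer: -680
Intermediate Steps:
F(K, Q) = -3 + K + Q (F(K, Q) = (K + Q) - 3 = -3 + K + Q)
G(U) = (1 + U)/(4 + U) (G(U) = (U + 1)/(U + 4) = (1 + U)/(4 + U))
(G(F(-2, 0))*10)*(-17) = (((1 + (-3 - 2 + 0))/(4 + (-3 - 2 + 0)))*10)*(-17) = (((1 - 5)/(4 - 5))*10)*(-17) = ((-4/(-1))*10)*(-17) = (-1*(-4)*10)*(-17) = (4*10)*(-17) = 40*(-17) = -680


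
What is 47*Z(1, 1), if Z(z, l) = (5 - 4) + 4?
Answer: 235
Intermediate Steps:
Z(z, l) = 5 (Z(z, l) = 1 + 4 = 5)
47*Z(1, 1) = 47*5 = 235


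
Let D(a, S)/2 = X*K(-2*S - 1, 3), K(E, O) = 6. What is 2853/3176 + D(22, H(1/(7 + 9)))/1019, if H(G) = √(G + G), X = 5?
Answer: 3097767/3236344 ≈ 0.95718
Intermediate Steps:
H(G) = √2*√G (H(G) = √(2*G) = √2*√G)
D(a, S) = 60 (D(a, S) = 2*(5*6) = 2*30 = 60)
2853/3176 + D(22, H(1/(7 + 9)))/1019 = 2853/3176 + 60/1019 = 3097767/3236344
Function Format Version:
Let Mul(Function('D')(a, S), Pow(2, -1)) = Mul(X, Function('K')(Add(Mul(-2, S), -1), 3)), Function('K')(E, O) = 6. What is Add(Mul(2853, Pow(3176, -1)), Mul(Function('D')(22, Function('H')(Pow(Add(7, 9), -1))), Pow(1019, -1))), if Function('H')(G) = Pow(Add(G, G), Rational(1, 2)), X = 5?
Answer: Rational(3097767, 3236344) ≈ 0.95718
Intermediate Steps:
Function('H')(G) = Mul(Pow(2, Rational(1, 2)), Pow(G, Rational(1, 2))) (Function('H')(G) = Pow(Mul(2, G), Rational(1, 2)) = Mul(Pow(2, Rational(1, 2)), Pow(G, Rational(1, 2))))
Function('D')(a, S) = 60 (Function('D')(a, S) = Mul(2, Mul(5, 6)) = Mul(2, 30) = 60)
Add(Mul(2853, Pow(3176, -1)), Mul(Function('D')(22, Function('H')(Pow(Add(7, 9), -1))), Pow(1019, -1))) = Add(Mul(2853, Pow(3176, -1)), Mul(60, Pow(1019, -1))) = Add(Mul(2853, Rational(1, 3176)), Mul(60, Rational(1, 1019))) = Add(Rational(2853, 3176), Rational(60, 1019)) = Rational(3097767, 3236344)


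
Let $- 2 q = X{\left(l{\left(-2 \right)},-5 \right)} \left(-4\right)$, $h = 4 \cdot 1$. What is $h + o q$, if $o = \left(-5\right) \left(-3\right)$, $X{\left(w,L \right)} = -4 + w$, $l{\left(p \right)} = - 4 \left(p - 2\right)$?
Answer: $364$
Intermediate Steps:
$l{\left(p \right)} = 8 - 4 p$ ($l{\left(p \right)} = - 4 \left(-2 + p\right) = 8 - 4 p$)
$h = 4$
$q = 24$ ($q = - \frac{\left(-4 + \left(8 - -8\right)\right) \left(-4\right)}{2} = - \frac{\left(-4 + \left(8 + 8\right)\right) \left(-4\right)}{2} = - \frac{\left(-4 + 16\right) \left(-4\right)}{2} = - \frac{12 \left(-4\right)}{2} = \left(- \frac{1}{2}\right) \left(-48\right) = 24$)
$o = 15$
$h + o q = 4 + 15 \cdot 24 = 4 + 360 = 364$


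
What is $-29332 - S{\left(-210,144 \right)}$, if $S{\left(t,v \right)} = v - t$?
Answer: $-29686$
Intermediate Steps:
$-29332 - S{\left(-210,144 \right)} = -29332 - \left(144 - -210\right) = -29332 - \left(144 + 210\right) = -29332 - 354 = -29686$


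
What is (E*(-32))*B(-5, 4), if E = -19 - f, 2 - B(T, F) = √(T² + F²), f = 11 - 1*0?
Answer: 1920 - 960*√41 ≈ -4227.0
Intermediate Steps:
f = 11 (f = 11 + 0 = 11)
B(T, F) = 2 - √(F² + T²) (B(T, F) = 2 - √(T² + F²) = 2 - √(F² + T²))
E = -30 (E = -19 - 1*11 = -19 - 11 = -30)
(E*(-32))*B(-5, 4) = (-30*(-32))*(2 - √(4² + (-5)²)) = 960*(2 - √(16 + 25)) = 960*(2 - √41) = 1920 - 960*√41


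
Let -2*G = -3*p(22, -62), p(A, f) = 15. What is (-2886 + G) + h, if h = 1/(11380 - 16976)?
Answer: -16024147/5596 ≈ -2863.5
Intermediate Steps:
h = -1/5596 (h = 1/(-5596) = -1/5596 ≈ -0.00017870)
G = 45/2 (G = -(-3)*15/2 = -½*(-45) = 45/2 ≈ 22.500)
(-2886 + G) + h = (-2886 + 45/2) - 1/5596 = -5727/2 - 1/5596 = -16024147/5596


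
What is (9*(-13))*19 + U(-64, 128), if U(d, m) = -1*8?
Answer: -2231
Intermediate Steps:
U(d, m) = -8
(9*(-13))*19 + U(-64, 128) = (9*(-13))*19 - 8 = -117*19 - 8 = -2223 - 8 = -2231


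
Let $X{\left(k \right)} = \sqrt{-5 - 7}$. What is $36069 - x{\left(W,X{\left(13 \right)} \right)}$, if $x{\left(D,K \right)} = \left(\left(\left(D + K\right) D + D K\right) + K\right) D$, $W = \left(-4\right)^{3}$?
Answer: $298213 - 16256 i \sqrt{3} \approx 2.9821 \cdot 10^{5} - 28156.0 i$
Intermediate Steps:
$W = -64$
$X{\left(k \right)} = 2 i \sqrt{3}$ ($X{\left(k \right)} = \sqrt{-12} = 2 i \sqrt{3}$)
$x{\left(D,K \right)} = D \left(K + D K + D \left(D + K\right)\right)$ ($x{\left(D,K \right)} = \left(\left(D \left(D + K\right) + D K\right) + K\right) D = \left(\left(D K + D \left(D + K\right)\right) + K\right) D = \left(K + D K + D \left(D + K\right)\right) D = D \left(K + D K + D \left(D + K\right)\right)$)
$36069 - x{\left(W,X{\left(13 \right)} \right)} = 36069 - - 64 \left(2 i \sqrt{3} + \left(-64\right)^{2} + 2 \left(-64\right) 2 i \sqrt{3}\right) = 36069 - - 64 \left(2 i \sqrt{3} + 4096 - 256 i \sqrt{3}\right) = 36069 - - 64 \left(4096 - 254 i \sqrt{3}\right) = 36069 - \left(-262144 + 16256 i \sqrt{3}\right) = 36069 + \left(262144 - 16256 i \sqrt{3}\right) = 298213 - 16256 i \sqrt{3}$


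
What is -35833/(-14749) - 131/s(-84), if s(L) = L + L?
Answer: 162287/50568 ≈ 3.2093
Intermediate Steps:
s(L) = 2*L
-35833/(-14749) - 131/s(-84) = -35833/(-14749) - 131/(2*(-84)) = -35833*(-1/14749) - 131/(-168) = 5119/2107 - 131*(-1/168) = 5119/2107 + 131/168 = 162287/50568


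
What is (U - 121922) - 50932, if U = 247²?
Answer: -111845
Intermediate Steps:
U = 61009
(U - 121922) - 50932 = (61009 - 121922) - 50932 = -60913 - 50932 = -111845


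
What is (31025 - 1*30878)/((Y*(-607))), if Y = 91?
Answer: -21/7891 ≈ -0.0026613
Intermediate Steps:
(31025 - 1*30878)/((Y*(-607))) = (31025 - 1*30878)/((91*(-607))) = (31025 - 30878)/(-55237) = 147*(-1/55237) = -21/7891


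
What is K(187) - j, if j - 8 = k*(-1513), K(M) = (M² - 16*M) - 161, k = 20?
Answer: 62068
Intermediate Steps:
K(M) = -161 + M² - 16*M
j = -30252 (j = 8 + 20*(-1513) = 8 - 30260 = -30252)
K(187) - j = (-161 + 187² - 16*187) - 1*(-30252) = (-161 + 34969 - 2992) + 30252 = 31816 + 30252 = 62068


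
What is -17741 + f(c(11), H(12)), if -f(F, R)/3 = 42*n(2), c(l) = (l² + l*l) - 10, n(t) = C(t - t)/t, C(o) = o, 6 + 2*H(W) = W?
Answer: -17741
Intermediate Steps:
H(W) = -3 + W/2
n(t) = 0 (n(t) = (t - t)/t = 0/t = 0)
c(l) = -10 + 2*l² (c(l) = (l² + l²) - 10 = 2*l² - 10 = -10 + 2*l²)
f(F, R) = 0 (f(F, R) = -126*0 = -3*0 = 0)
-17741 + f(c(11), H(12)) = -17741 + 0 = -17741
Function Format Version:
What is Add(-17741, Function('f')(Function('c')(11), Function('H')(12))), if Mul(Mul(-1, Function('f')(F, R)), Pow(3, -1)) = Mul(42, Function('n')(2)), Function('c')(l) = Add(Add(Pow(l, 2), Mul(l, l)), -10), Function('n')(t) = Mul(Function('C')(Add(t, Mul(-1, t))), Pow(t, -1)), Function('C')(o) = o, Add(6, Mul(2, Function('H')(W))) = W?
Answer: -17741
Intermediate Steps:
Function('H')(W) = Add(-3, Mul(Rational(1, 2), W))
Function('n')(t) = 0 (Function('n')(t) = Mul(Add(t, Mul(-1, t)), Pow(t, -1)) = Mul(0, Pow(t, -1)) = 0)
Function('c')(l) = Add(-10, Mul(2, Pow(l, 2))) (Function('c')(l) = Add(Add(Pow(l, 2), Pow(l, 2)), -10) = Add(Mul(2, Pow(l, 2)), -10) = Add(-10, Mul(2, Pow(l, 2))))
Function('f')(F, R) = 0 (Function('f')(F, R) = Mul(-3, Mul(42, 0)) = Mul(-3, 0) = 0)
Add(-17741, Function('f')(Function('c')(11), Function('H')(12))) = Add(-17741, 0) = -17741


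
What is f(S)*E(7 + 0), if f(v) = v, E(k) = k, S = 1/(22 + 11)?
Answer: 7/33 ≈ 0.21212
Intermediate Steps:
S = 1/33 ≈ 0.030303
f(S)*E(7 + 0) = (7 + 0)/33 = (1/33)*7 = 7/33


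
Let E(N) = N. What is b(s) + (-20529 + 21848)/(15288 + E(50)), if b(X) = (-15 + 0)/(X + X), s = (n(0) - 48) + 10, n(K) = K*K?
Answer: 165157/582844 ≈ 0.28336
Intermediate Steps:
n(K) = K²
s = -38 (s = (0² - 48) + 10 = (0 - 48) + 10 = -48 + 10 = -38)
b(X) = -15/(2*X) (b(X) = -15*1/(2*X) = -15/(2*X))
b(s) + (-20529 + 21848)/(15288 + E(50)) = -15/2/(-38) + (-20529 + 21848)/(15288 + 50) = -15/2*(-1/38) + 1319/15338 = 15/76 + 1319*(1/15338) = 15/76 + 1319/15338 = 165157/582844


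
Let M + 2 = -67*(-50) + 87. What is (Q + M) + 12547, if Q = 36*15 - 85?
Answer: 16437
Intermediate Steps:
Q = 455 (Q = 540 - 85 = 455)
M = 3435 (M = -2 + (-67*(-50) + 87) = -2 + (3350 + 87) = -2 + 3437 = 3435)
(Q + M) + 12547 = (455 + 3435) + 12547 = 3890 + 12547 = 16437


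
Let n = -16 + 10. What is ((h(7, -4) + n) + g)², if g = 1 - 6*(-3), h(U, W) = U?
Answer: 400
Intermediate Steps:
n = -6
g = 19 (g = 1 + 18 = 19)
((h(7, -4) + n) + g)² = ((7 - 6) + 19)² = (1 + 19)² = 20² = 400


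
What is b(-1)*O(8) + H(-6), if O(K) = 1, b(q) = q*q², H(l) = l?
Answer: -7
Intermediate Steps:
b(q) = q³
b(-1)*O(8) + H(-6) = (-1)³*1 - 6 = -1*1 - 6 = -1 - 6 = -7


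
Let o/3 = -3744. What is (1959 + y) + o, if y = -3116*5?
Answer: -24853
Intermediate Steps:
y = -15580
o = -11232 (o = 3*(-3744) = -11232)
(1959 + y) + o = (1959 - 15580) - 11232 = -13621 - 11232 = -24853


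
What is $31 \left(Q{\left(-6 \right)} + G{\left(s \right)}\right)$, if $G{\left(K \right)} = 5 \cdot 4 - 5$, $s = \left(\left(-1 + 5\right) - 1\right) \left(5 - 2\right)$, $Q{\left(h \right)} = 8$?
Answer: $713$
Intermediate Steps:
$s = 9$ ($s = \left(4 - 1\right) 3 = 3 \cdot 3 = 9$)
$G{\left(K \right)} = 15$ ($G{\left(K \right)} = 20 - 5 = 15$)
$31 \left(Q{\left(-6 \right)} + G{\left(s \right)}\right) = 31 \left(8 + 15\right) = 31 \cdot 23 = 713$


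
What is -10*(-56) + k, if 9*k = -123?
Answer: 1639/3 ≈ 546.33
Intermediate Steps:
k = -41/3 (k = (1/9)*(-123) = -41/3 ≈ -13.667)
-10*(-56) + k = -10*(-56) - 41/3 = 560 - 41/3 = 1639/3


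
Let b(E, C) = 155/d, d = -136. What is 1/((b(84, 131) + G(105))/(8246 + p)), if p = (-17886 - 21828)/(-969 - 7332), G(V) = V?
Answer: 620973824/7816775 ≈ 79.441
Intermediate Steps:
b(E, C) = -155/136 (b(E, C) = 155/(-136) = 155*(-1/136) = -155/136)
p = 13238/2767 (p = -39714/(-8301) = -39714*(-1/8301) = 13238/2767 ≈ 4.7842)
1/((b(84, 131) + G(105))/(8246 + p)) = 1/((-155/136 + 105)/(8246 + 13238/2767)) = 1/(14125/(136*(22829920/2767))) = 1/((14125/136)*(2767/22829920)) = 1/(7816775/620973824) = 620973824/7816775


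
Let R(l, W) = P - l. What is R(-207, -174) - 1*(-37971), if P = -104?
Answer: 38074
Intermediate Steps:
R(l, W) = -104 - l
R(-207, -174) - 1*(-37971) = (-104 - 1*(-207)) - 1*(-37971) = (-104 + 207) + 37971 = 103 + 37971 = 38074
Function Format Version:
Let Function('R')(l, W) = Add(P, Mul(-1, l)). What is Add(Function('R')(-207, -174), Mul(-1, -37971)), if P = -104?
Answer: 38074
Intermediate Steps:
Function('R')(l, W) = Add(-104, Mul(-1, l))
Add(Function('R')(-207, -174), Mul(-1, -37971)) = Add(Add(-104, Mul(-1, -207)), Mul(-1, -37971)) = Add(Add(-104, 207), 37971) = Add(103, 37971) = 38074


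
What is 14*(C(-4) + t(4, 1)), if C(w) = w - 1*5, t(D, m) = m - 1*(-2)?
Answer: -84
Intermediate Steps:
t(D, m) = 2 + m (t(D, m) = m + 2 = 2 + m)
C(w) = -5 + w (C(w) = w - 5 = -5 + w)
14*(C(-4) + t(4, 1)) = 14*((-5 - 4) + (2 + 1)) = 14*(-9 + 3) = 14*(-6) = -84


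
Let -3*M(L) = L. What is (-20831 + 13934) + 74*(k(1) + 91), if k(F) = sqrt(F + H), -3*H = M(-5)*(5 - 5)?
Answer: -89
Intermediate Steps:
M(L) = -L/3
H = 0 (H = -(-1/3*(-5))*(5 - 5)/3 = -5*0/9 = -1/3*0 = 0)
k(F) = sqrt(F) (k(F) = sqrt(F + 0) = sqrt(F))
(-20831 + 13934) + 74*(k(1) + 91) = (-20831 + 13934) + 74*(sqrt(1) + 91) = -6897 + 74*(1 + 91) = -6897 + 74*92 = -6897 + 6808 = -89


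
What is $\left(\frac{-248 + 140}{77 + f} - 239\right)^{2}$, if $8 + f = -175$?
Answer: $\frac{159087769}{2809} \approx 56635.0$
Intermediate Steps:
$f = -183$ ($f = -8 - 175 = -183$)
$\left(\frac{-248 + 140}{77 + f} - 239\right)^{2} = \left(\frac{-248 + 140}{77 - 183} - 239\right)^{2} = \left(- \frac{108}{-106} - 239\right)^{2} = \left(\left(-108\right) \left(- \frac{1}{106}\right) - 239\right)^{2} = \left(\frac{54}{53} - 239\right)^{2} = \left(- \frac{12613}{53}\right)^{2} = \frac{159087769}{2809}$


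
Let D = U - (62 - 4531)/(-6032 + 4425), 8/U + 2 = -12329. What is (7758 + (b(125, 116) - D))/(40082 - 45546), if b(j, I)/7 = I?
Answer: -169877528785/108274170488 ≈ -1.5690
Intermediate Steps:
b(j, I) = 7*I
U = -8/12331 (U = 8/(-2 - 12329) = 8/(-12331) = 8*(-1/12331) = -8/12331 ≈ -0.00064877)
D = -55120095/19815917 (D = -8/12331 - (62 - 4531)/(-6032 + 4425) = -8/12331 - (-4469)/(-1607) = -8/12331 - (-4469)*(-1)/1607 = -8/12331 - 1*4469/1607 = -8/12331 - 4469/1607 = -55120095/19815917 ≈ -2.7816)
(7758 + (b(125, 116) - D))/(40082 - 45546) = (7758 + (7*116 - 1*(-55120095/19815917)))/(40082 - 45546) = (7758 + (812 + 55120095/19815917))/(-5464) = (7758 + 16145644699/19815917)*(-1/5464) = (169877528785/19815917)*(-1/5464) = -169877528785/108274170488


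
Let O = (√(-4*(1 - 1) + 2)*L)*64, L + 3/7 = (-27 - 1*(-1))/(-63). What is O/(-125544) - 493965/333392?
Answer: -493965/333392 + 8*√2/988659 ≈ -1.4816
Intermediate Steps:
L = -1/63 (L = -3/7 + (-27 - 1*(-1))/(-63) = -3/7 + (-27 + 1)*(-1/63) = -3/7 - 26*(-1/63) = -3/7 + 26/63 = -1/63 ≈ -0.015873)
O = -64*√2/63 (O = (√(-4*(1 - 1) + 2)*(-1/63))*64 = (√(-4*0 + 2)*(-1/63))*64 = (√(0 + 2)*(-1/63))*64 = (√2*(-1/63))*64 = -√2/63*64 = -64*√2/63 ≈ -1.4367)
O/(-125544) - 493965/333392 = -64*√2/63/(-125544) - 493965/333392 = -64*√2/63*(-1/125544) - 493965*1/333392 = 8*√2/988659 - 493965/333392 = -493965/333392 + 8*√2/988659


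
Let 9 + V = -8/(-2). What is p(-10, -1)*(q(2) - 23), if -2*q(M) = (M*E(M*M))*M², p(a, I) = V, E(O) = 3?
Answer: 175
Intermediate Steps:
V = -5 (V = -9 - 8/(-2) = -9 - 8*(-½) = -9 + 4 = -5)
p(a, I) = -5
q(M) = -3*M³/2 (q(M) = -M*3*M²/2 = -3*M*M²/2 = -3*M³/2)
p(-10, -1)*(q(2) - 23) = -5*(-3/2*2³ - 23) = -5*(-3/2*8 - 23) = -5*(-12 - 23) = -5*(-35) = 175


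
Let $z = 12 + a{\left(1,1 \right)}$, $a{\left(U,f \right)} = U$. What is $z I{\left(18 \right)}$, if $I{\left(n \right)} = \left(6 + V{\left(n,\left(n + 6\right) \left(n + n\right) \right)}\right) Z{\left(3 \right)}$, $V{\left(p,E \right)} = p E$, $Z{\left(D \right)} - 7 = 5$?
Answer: $2427048$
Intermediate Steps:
$Z{\left(D \right)} = 12$ ($Z{\left(D \right)} = 7 + 5 = 12$)
$V{\left(p,E \right)} = E p$
$I{\left(n \right)} = 72 + 24 n^{2} \left(6 + n\right)$ ($I{\left(n \right)} = \left(6 + \left(n + 6\right) \left(n + n\right) n\right) 12 = \left(6 + \left(6 + n\right) 2 n n\right) 12 = \left(6 + 2 n \left(6 + n\right) n\right) 12 = \left(6 + 2 n^{2} \left(6 + n\right)\right) 12 = 72 + 24 n^{2} \left(6 + n\right)$)
$z = 13$ ($z = 12 + 1 = 13$)
$z I{\left(18 \right)} = 13 \left(72 + 24 \cdot 18^{2} \left(6 + 18\right)\right) = 13 \left(72 + 24 \cdot 324 \cdot 24\right) = 13 \left(72 + 186624\right) = 13 \cdot 186696 = 2427048$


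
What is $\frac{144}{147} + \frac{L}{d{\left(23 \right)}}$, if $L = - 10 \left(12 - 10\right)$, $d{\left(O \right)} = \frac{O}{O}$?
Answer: $- \frac{932}{49} \approx -19.02$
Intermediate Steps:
$d{\left(O \right)} = 1$
$L = -20$ ($L = \left(-10\right) 2 = -20$)
$\frac{144}{147} + \frac{L}{d{\left(23 \right)}} = \frac{144}{147} - \frac{20}{1} = 144 \cdot \frac{1}{147} - 20 = \frac{48}{49} - 20 = - \frac{932}{49}$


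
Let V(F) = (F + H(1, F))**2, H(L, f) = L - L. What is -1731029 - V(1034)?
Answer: -2800185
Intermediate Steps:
H(L, f) = 0
V(F) = F**2 (V(F) = (F + 0)**2 = F**2)
-1731029 - V(1034) = -1731029 - 1*1034**2 = -1731029 - 1*1069156 = -1731029 - 1069156 = -2800185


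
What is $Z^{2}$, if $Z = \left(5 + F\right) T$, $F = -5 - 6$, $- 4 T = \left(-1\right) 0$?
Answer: $0$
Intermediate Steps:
$T = 0$ ($T = - \frac{\left(-1\right) 0}{4} = \left(- \frac{1}{4}\right) 0 = 0$)
$F = -11$ ($F = -5 - 6 = -11$)
$Z = 0$ ($Z = \left(5 - 11\right) 0 = \left(-6\right) 0 = 0$)
$Z^{2} = 0^{2} = 0$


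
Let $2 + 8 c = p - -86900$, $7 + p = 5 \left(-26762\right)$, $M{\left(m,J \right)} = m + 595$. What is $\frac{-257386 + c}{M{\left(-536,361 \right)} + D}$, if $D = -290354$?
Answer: $\frac{2106007}{2322360} \approx 0.90684$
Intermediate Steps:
$M{\left(m,J \right)} = 595 + m$
$p = -133817$ ($p = -7 + 5 \left(-26762\right) = -7 - 133810 = -133817$)
$c = - \frac{46919}{8}$ ($c = - \frac{1}{4} + \frac{-133817 - -86900}{8} = - \frac{1}{4} + \frac{-133817 + 86900}{8} = - \frac{1}{4} + \frac{1}{8} \left(-46917\right) = - \frac{1}{4} - \frac{46917}{8} = - \frac{46919}{8} \approx -5864.9$)
$\frac{-257386 + c}{M{\left(-536,361 \right)} + D} = \frac{-257386 - \frac{46919}{8}}{\left(595 - 536\right) - 290354} = - \frac{2106007}{8 \left(59 - 290354\right)} = - \frac{2106007}{8 \left(-290295\right)} = \left(- \frac{2106007}{8}\right) \left(- \frac{1}{290295}\right) = \frac{2106007}{2322360}$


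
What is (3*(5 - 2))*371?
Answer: 3339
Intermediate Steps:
(3*(5 - 2))*371 = (3*3)*371 = 9*371 = 3339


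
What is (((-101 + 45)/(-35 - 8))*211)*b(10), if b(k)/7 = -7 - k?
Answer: -1406104/43 ≈ -32700.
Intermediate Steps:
b(k) = -49 - 7*k (b(k) = 7*(-7 - k) = -49 - 7*k)
(((-101 + 45)/(-35 - 8))*211)*b(10) = (((-101 + 45)/(-35 - 8))*211)*(-49 - 7*10) = (-56/(-43)*211)*(-49 - 70) = (-56*(-1/43)*211)*(-119) = ((56/43)*211)*(-119) = (11816/43)*(-119) = -1406104/43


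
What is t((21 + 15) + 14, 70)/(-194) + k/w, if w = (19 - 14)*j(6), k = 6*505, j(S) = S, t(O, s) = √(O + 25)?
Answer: 101 - 5*√3/194 ≈ 100.96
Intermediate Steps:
t(O, s) = √(25 + O)
k = 3030
w = 30 (w = (19 - 14)*6 = 5*6 = 30)
t((21 + 15) + 14, 70)/(-194) + k/w = √(25 + ((21 + 15) + 14))/(-194) + 3030/30 = √(25 + (36 + 14))*(-1/194) + 3030*(1/30) = √(25 + 50)*(-1/194) + 101 = √75*(-1/194) + 101 = (5*√3)*(-1/194) + 101 = -5*√3/194 + 101 = 101 - 5*√3/194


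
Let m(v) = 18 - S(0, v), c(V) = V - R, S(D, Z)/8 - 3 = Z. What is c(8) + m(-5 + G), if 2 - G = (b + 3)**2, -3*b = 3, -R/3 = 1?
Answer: 61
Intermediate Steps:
R = -3 (R = -3*1 = -3)
b = -1 (b = -1/3*3 = -1)
S(D, Z) = 24 + 8*Z
c(V) = 3 + V (c(V) = V - 1*(-3) = V + 3 = 3 + V)
G = -2 (G = 2 - (-1 + 3)**2 = 2 - 1*2**2 = 2 - 1*4 = 2 - 4 = -2)
m(v) = -6 - 8*v (m(v) = 18 - (24 + 8*v) = 18 + (-24 - 8*v) = -6 - 8*v)
c(8) + m(-5 + G) = (3 + 8) + (-6 - 8*(-5 - 2)) = 11 + (-6 - 8*(-7)) = 11 + (-6 + 56) = 11 + 50 = 61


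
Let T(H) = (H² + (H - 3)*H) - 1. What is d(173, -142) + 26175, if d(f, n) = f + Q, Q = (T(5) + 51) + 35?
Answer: 26468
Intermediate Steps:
T(H) = -1 + H² + H*(-3 + H) (T(H) = (H² + (-3 + H)*H) - 1 = (H² + H*(-3 + H)) - 1 = -1 + H² + H*(-3 + H))
Q = 120 (Q = ((-1 - 3*5 + 2*5²) + 51) + 35 = ((-1 - 15 + 2*25) + 51) + 35 = ((-1 - 15 + 50) + 51) + 35 = (34 + 51) + 35 = 85 + 35 = 120)
d(f, n) = 120 + f (d(f, n) = f + 120 = 120 + f)
d(173, -142) + 26175 = (120 + 173) + 26175 = 293 + 26175 = 26468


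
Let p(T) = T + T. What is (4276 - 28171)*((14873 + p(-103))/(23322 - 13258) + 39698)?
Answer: -9546896925405/10064 ≈ -9.4862e+8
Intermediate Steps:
p(T) = 2*T
(4276 - 28171)*((14873 + p(-103))/(23322 - 13258) + 39698) = (4276 - 28171)*((14873 + 2*(-103))/(23322 - 13258) + 39698) = -23895*((14873 - 206)/10064 + 39698) = -23895*(14667*(1/10064) + 39698) = -23895*(14667/10064 + 39698) = -23895*399535339/10064 = -9546896925405/10064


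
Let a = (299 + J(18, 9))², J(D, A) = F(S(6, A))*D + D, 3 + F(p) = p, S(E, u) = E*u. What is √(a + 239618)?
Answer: √1764843 ≈ 1328.5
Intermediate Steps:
F(p) = -3 + p
J(D, A) = D + D*(-3 + 6*A) (J(D, A) = (-3 + 6*A)*D + D = D*(-3 + 6*A) + D = D + D*(-3 + 6*A))
a = 1525225 (a = (299 + 2*18*(-1 + 3*9))² = (299 + 2*18*(-1 + 27))² = (299 + 2*18*26)² = (299 + 936)² = 1235² = 1525225)
√(a + 239618) = √(1525225 + 239618) = √1764843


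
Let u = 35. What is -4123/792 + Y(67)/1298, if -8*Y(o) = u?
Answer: -486829/93456 ≈ -5.2092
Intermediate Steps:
Y(o) = -35/8 (Y(o) = -⅛*35 = -35/8)
-4123/792 + Y(67)/1298 = -4123/792 - 35/8/1298 = -4123*1/792 - 35/8*1/1298 = -4123/792 - 35/10384 = -486829/93456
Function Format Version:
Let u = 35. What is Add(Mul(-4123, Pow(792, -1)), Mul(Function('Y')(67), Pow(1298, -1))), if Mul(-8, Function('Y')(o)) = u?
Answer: Rational(-486829, 93456) ≈ -5.2092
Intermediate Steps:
Function('Y')(o) = Rational(-35, 8) (Function('Y')(o) = Mul(Rational(-1, 8), 35) = Rational(-35, 8))
Add(Mul(-4123, Pow(792, -1)), Mul(Function('Y')(67), Pow(1298, -1))) = Add(Mul(-4123, Pow(792, -1)), Mul(Rational(-35, 8), Pow(1298, -1))) = Add(Mul(-4123, Rational(1, 792)), Mul(Rational(-35, 8), Rational(1, 1298))) = Add(Rational(-4123, 792), Rational(-35, 10384)) = Rational(-486829, 93456)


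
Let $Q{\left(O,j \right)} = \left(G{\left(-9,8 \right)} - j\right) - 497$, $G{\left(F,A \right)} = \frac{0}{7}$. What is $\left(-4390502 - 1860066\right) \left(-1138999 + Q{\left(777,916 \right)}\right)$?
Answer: $7128222754016$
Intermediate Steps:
$G{\left(F,A \right)} = 0$ ($G{\left(F,A \right)} = 0 \cdot \frac{1}{7} = 0$)
$Q{\left(O,j \right)} = -497 - j$ ($Q{\left(O,j \right)} = \left(0 - j\right) - 497 = - j - 497 = -497 - j$)
$\left(-4390502 - 1860066\right) \left(-1138999 + Q{\left(777,916 \right)}\right) = \left(-4390502 - 1860066\right) \left(-1138999 - 1413\right) = - 6250568 \left(-1138999 - 1413\right) = \left(-6250568\right) \left(-1140412\right) = 7128222754016$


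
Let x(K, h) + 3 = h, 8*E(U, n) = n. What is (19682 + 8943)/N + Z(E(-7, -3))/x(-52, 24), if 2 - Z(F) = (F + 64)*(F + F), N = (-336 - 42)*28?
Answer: -14267/42336 ≈ -0.33699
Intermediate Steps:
E(U, n) = n/8
x(K, h) = -3 + h
N = -10584 (N = -378*28 = -10584)
Z(F) = 2 - 2*F*(64 + F) (Z(F) = 2 - (F + 64)*(F + F) = 2 - (64 + F)*2*F = 2 - 2*F*(64 + F))
(19682 + 8943)/N + Z(E(-7, -3))/x(-52, 24) = (19682 + 8943)/(-10584) + (2 - 16*(-3) - 2*((1/8)*(-3))**2)/(-3 + 24) = 28625*(-1/10584) + (2 - 128*(-3/8) - 2*(-3/8)**2)/21 = -28625/10584 + (2 + 48 - 2*9/64)*(1/21) = -28625/10584 + (2 + 48 - 9/32)*(1/21) = -28625/10584 + (1591/32)*(1/21) = -28625/10584 + 1591/672 = -14267/42336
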